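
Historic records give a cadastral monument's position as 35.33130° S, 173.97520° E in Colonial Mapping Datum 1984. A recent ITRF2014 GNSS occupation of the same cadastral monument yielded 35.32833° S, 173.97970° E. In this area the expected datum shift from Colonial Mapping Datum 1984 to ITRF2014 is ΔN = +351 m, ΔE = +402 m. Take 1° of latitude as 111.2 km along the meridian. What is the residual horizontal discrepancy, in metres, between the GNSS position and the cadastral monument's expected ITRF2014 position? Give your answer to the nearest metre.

Observed coordinate differences: Δφ = +0.00297°, Δλ = +0.00450°.
Converting to metres (1° lat = 111200 m, cos φ = 0.815822): observed ΔN = 330.3 m, observed ΔE = 408.2 m.
Subtracting the expected shift leaves a residual of 330.3 − (351) = -20.7 m north and 408.2 − (402) = 6.2 m east.
Residual distance = √((-20.7)² + 6.2²) = 21.7 m.

22 m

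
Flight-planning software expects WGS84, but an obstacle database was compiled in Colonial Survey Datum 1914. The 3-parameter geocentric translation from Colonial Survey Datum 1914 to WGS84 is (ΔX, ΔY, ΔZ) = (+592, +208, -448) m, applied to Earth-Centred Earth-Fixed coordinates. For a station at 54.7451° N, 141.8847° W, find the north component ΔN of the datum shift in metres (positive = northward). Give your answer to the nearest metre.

The local north axis is (−sin φ cos λ, −sin φ sin λ, cos φ), giving ΔN = 380.342 + 104.840 − 258.592 = 226.59 m.

ΔN = 227 m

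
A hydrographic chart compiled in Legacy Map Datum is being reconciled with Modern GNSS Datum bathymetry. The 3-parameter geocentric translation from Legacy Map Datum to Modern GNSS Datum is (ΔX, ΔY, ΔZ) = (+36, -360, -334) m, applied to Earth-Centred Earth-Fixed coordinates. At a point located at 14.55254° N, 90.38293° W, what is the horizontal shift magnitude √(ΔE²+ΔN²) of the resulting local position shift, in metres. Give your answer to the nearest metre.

415 m

The local east axis at (φ, λ) is (−sin λ, cos λ, 0), so ΔE = −sin(-90.38293°)·36 + cos(-90.38293°)·(-360) = 38.41 m.
The local north axis is (−sin φ cos λ, −sin φ sin λ, cos φ), giving ΔN = 0.060 − 90.454 − 323.284 = -413.68 m.
Horizontal magnitude = √(ΔE² + ΔN²) = √(38.41² + (-413.68)²) = 415.46 m.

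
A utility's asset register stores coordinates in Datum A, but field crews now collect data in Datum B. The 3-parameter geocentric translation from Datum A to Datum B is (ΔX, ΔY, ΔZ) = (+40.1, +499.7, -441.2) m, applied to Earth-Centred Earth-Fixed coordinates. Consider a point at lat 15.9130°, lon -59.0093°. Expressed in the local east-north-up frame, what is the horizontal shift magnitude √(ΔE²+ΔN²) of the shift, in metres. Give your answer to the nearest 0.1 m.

At φ = 15.9130°, λ = -59.0093°: sin φ = 0.274177, cos φ = 0.961679, sin λ = -0.857251, cos λ = 0.514899.
ΔE = −sin λ·ΔX + cos λ·ΔY = −(-0.857251)·(40.1) + (0.514899)·(499.7) = 291.67 m.
ΔN = −sin φ cos λ·ΔX − sin φ sin λ·ΔY + cos φ·ΔZ = −(0.274177)(0.514899)(40.1) − (0.274177)(-0.857251)(499.7) + (0.961679)(-441.2) = -312.50 m.
Horizontal magnitude = √(ΔE² + ΔN²) = √(291.67² + (-312.50)²) = 427.47 m.

427.5 m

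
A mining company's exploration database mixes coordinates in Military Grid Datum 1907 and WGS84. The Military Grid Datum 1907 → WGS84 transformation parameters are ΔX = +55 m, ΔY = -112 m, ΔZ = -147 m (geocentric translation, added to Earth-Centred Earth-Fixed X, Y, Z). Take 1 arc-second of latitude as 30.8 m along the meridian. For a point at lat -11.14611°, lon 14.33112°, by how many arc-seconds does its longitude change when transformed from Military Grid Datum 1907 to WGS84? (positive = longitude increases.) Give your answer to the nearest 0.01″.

Δλ = -4.04″

sin φ = -0.193312, cos φ = 0.981137, sin λ = 0.247525, cos λ = 0.968881.
East component: ΔE = −sin λ·ΔX + cos λ·ΔY = −(0.247525)(55) + (0.968881)(-112) = -122.13 m.
1° of latitude spans 3600 × 30.80 = 110880 m; at latitude φ, 1° of longitude spans that × cos φ = 108788.5 m, so Δλ = -122.13 / 108788.5 × 3600 = -4.041″.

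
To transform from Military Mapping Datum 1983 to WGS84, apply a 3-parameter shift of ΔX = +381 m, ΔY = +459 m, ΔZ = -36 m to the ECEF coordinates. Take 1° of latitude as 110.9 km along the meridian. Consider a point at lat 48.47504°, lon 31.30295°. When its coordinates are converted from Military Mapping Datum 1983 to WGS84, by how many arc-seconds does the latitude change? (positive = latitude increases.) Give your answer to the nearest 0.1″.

sin φ = 0.748667, cos φ = 0.662946, sin λ = 0.519563, cos λ = 0.854432.
North component: ΔN = −sin φ cos λ·ΔX − sin φ sin λ·ΔY + cos φ·ΔZ = −(0.748667)(0.854432)(381) − (0.748667)(0.519563)(459) + (0.662946)(-36) = -446.13 m.
1° of latitude spans 110900 m, so Δφ = -446.13 / 110900 × 3600 = -14.482″.

Δφ = -14.5″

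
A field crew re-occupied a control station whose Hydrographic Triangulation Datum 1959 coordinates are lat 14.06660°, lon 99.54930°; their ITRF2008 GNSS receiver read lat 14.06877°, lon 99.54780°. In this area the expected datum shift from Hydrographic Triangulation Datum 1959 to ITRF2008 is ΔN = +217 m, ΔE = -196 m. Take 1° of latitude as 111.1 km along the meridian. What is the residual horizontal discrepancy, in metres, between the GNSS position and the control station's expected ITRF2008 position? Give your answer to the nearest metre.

42 m

Observed coordinate differences: Δφ = +0.00217°, Δλ = -0.00150°.
Converting to metres (1° lat = 111100 m, cos φ = 0.970014): observed ΔN = 241.1 m, observed ΔE = -161.7 m.
Subtracting the expected shift leaves a residual of 241.1 − (217) = 24.1 m north and -161.7 − (-196) = 34.3 m east.
Residual distance = √(24.1² + 34.3²) = 42.0 m.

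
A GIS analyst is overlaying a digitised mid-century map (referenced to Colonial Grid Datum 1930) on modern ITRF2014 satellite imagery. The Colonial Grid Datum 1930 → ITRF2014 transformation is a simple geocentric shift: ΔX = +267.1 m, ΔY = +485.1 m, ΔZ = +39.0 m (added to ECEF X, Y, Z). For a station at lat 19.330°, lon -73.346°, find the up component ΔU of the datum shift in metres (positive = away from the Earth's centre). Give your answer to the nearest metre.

ΔU = -353 m

The local up (radial) axis is (cos φ cos λ, cos φ sin λ, sin φ), giving ΔU = 72.233 − 438.552 + 12.909 = -353.41 m.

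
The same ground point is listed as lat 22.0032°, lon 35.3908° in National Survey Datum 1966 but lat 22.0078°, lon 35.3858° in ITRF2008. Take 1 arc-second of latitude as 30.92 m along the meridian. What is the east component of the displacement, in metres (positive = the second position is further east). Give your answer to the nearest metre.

ΔE = -516 m

Δφ = 22.0078° − 22.0032° = +0.0046°; Δλ = 35.3858° − 35.3908° = -0.0050°.
1° of latitude = 3600 × 30.92 = 111312 m.
ΔN = Δφ × 111312 = 512.0 m; ΔE = Δλ × 111312 × cos(22.0032°) = -0.0050 × 111312 × 0.927163 = -516.0 m.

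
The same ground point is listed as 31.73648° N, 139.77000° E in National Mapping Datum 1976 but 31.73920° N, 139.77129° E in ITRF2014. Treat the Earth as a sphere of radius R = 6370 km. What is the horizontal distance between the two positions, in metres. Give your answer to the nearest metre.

326 m

Δφ = 31.73920° − 31.73648° = +0.00272°; Δλ = 139.77129° − 139.77000° = +0.00129°.
1° along a meridian = πR/180 = 111177 m.
ΔN = Δφ × 111177 = 302.4 m; ΔE = Δλ × 111177 × cos(31.73648°) = +0.00129 × 111177 × 0.850476 = 122.0 m.
Distance = √(ΔE² + ΔN²) = √(122.0² + 302.4²) = 326.1 m.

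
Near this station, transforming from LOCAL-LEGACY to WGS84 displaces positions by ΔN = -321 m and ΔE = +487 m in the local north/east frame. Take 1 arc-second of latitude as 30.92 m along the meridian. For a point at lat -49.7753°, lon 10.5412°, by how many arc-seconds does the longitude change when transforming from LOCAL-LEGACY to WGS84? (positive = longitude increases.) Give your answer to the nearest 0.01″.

Δλ = 24.39″

At latitude -49.7753°, cos φ = 0.645787.
1″ of longitude at this latitude = 30.92 × cos φ = 19.9677 m, so Δλ = 487.0 / 19.9677 = 24.389″.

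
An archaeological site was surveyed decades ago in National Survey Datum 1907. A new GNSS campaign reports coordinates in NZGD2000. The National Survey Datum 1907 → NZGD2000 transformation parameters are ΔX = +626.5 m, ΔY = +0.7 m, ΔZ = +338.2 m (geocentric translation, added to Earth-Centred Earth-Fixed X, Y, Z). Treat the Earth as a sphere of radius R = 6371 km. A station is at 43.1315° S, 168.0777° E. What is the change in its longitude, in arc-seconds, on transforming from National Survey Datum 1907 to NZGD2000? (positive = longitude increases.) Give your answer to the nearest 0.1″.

Δλ = -5.8″

sin φ = -0.683675, cos φ = 0.729787, sin λ = 0.206585, cos λ = -0.978429.
East component: ΔE = −sin λ·ΔX + cos λ·ΔY = −(0.206585)(626.5) + (-0.978429)(0.7) = -130.11 m.
1° of latitude spans πR/180 = 111195 m; at latitude φ, 1° of longitude spans that × cos φ = 81148.6 m, so Δλ = -130.11 / 81148.6 × 3600 = -5.772″.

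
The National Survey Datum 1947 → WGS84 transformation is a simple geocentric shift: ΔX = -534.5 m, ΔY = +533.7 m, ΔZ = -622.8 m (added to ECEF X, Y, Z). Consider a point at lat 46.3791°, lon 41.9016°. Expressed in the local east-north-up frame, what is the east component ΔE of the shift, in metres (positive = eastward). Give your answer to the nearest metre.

ΔE = 754 m

The local east axis at (φ, λ) is (−sin λ, cos λ, 0), so ΔE = −sin(41.9016°)·(-534.5) + cos(41.9016°)·533.7 = 754.20 m.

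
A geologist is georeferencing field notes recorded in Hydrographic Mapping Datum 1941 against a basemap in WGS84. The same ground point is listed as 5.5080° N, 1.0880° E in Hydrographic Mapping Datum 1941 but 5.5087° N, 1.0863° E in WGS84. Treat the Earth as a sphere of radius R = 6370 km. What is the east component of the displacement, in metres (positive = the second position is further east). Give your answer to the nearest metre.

ΔE = -188 m

Δφ = 5.5087° − 5.5080° = +0.0007°; Δλ = 1.0863° − 1.0880° = -0.0017°.
1° along a meridian = πR/180 = 111177 m.
ΔN = Δφ × 111177 = 77.8 m; ΔE = Δλ × 111177 × cos(5.5080°) = -0.0017 × 111177 × 0.995383 = -188.1 m.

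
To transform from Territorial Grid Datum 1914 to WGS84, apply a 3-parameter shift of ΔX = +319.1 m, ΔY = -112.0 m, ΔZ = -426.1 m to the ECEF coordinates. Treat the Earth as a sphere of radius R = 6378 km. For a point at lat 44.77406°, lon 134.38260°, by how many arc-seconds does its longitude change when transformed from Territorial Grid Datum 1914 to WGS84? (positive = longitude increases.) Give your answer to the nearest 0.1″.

sin φ = 0.704313, cos φ = 0.709890, sin λ = 0.714685, cos λ = -0.699446.
East component: ΔE = −sin λ·ΔX + cos λ·ΔY = −(0.714685)(319.1) + (-0.699446)(-112.0) = -149.72 m.
1° of latitude spans πR/180 = 111317 m; at latitude φ, 1° of longitude spans that × cos φ = 79022.9 m, so Δλ = -149.72 / 79022.9 × 3600 = -6.821″.

Δλ = -6.8″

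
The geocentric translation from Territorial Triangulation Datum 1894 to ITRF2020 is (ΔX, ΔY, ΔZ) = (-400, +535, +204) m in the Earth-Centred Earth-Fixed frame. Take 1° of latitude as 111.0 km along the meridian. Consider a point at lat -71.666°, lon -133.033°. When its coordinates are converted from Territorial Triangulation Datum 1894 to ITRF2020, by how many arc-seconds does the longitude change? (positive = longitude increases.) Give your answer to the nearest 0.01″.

Δλ = -67.79″

sin φ = -0.949239, cos φ = 0.314556, sin λ = -0.730961, cos λ = -0.682419.
East component: ΔE = −sin λ·ΔX + cos λ·ΔY = −(-0.730961)(-400) + (-0.682419)(535) = -657.48 m.
1° of latitude spans 111000 m; at latitude φ, 1° of longitude spans that × cos φ = 34915.7 m, so Δλ = -657.48 / 34915.7 × 3600 = -67.790″.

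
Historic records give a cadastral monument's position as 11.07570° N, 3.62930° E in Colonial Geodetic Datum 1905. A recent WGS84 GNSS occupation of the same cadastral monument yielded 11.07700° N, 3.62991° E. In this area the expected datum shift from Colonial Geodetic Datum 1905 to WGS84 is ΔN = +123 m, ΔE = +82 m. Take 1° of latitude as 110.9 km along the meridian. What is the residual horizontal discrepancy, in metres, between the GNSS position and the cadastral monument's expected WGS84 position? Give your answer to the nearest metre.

Observed coordinate differences: Δφ = +0.00130°, Δλ = +0.00061°.
Converting to metres (1° lat = 110900 m, cos φ = 0.981374): observed ΔN = 144.2 m, observed ΔE = 66.4 m.
Subtracting the expected shift leaves a residual of 144.2 − (123) = 21.2 m north and 66.4 − (82) = -15.6 m east.
Residual distance = √(21.2² + (-15.6)²) = 26.3 m.

26 m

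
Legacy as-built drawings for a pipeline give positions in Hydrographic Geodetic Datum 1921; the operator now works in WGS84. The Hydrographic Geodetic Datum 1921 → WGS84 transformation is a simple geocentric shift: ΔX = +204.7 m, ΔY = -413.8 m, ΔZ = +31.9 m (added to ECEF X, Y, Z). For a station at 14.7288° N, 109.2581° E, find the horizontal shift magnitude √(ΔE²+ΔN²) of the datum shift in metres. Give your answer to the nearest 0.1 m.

The local east axis at (φ, λ) is (−sin λ, cos λ, 0), so ΔE = −sin(109.2581°)·204.7 + cos(109.2581°)·(-413.8) = -56.76 m.
The local north axis is (−sin φ cos λ, −sin φ sin λ, cos φ), giving ΔN = 17.165 + 99.319 + 30.852 = 147.34 m.
Horizontal magnitude = √(ΔE² + ΔN²) = √((-56.76)² + 147.34²) = 157.89 m.

157.9 m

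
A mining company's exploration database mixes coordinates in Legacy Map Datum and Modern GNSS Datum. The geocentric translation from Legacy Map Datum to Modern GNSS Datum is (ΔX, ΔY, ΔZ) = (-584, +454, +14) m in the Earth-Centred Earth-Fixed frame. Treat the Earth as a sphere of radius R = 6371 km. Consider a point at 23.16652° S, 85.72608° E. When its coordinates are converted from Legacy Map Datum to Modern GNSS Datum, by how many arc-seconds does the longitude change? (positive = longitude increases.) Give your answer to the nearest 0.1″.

Δλ = 21.7″

sin φ = -0.393405, cos φ = 0.919365, sin λ = 0.997219, cos λ = 0.074525.
East component: ΔE = −sin λ·ΔX + cos λ·ΔY = −(0.997219)(-584) + (0.074525)(454) = 616.21 m.
1° of latitude spans πR/180 = 111195 m; at latitude φ, 1° of longitude spans that × cos φ = 102228.8 m, so Δλ = 616.21 / 102228.8 × 3600 = 21.700″.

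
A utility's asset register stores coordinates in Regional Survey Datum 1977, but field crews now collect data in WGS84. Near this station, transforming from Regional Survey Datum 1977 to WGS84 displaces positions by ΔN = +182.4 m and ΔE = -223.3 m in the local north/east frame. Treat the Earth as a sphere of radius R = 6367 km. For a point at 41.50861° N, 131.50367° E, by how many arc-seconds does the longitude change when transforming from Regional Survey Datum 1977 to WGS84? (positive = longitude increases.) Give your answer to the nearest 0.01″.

At latitude 41.50861°, cos φ = 0.748856.
One radian of longitude at latitude φ spans R cos φ, so Δλ = ΔE / (R cos φ) = -223.3 / (6367000 × 0.748856) = -4.6833e-05 rad = -9.660″.

Δλ = -9.66″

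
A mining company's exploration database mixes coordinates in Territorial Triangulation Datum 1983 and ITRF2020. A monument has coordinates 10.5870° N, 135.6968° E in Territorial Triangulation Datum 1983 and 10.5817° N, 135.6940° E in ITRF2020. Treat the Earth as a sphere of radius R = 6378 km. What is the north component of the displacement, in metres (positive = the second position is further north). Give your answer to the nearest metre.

ΔN = -590 m

Δφ = 10.5817° − 10.5870° = -0.0053°; Δλ = 135.6940° − 135.6968° = -0.0028°.
1° along a meridian = πR/180 = 111317 m.
ΔN = Δφ × 111317 = -590.0 m; ΔE = Δλ × 111317 × cos(10.5870°) = -0.0028 × 111317 × 0.982977 = -306.4 m.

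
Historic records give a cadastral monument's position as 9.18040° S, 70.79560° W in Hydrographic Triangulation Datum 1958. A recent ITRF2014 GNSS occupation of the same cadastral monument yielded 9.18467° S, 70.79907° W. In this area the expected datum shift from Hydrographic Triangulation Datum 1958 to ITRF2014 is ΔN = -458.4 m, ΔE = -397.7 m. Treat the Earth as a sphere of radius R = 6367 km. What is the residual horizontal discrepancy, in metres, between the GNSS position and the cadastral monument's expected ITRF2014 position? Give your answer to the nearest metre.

Observed coordinate differences: Δφ = -0.00427°, Δλ = -0.00347°.
Converting to metres (1° lat = 111125 m, cos φ = 0.987191): observed ΔN = -474.5 m, observed ΔE = -380.7 m.
Subtracting the expected shift leaves a residual of -474.5 − (-458.4) = -16.1 m north and -380.7 − (-397.7) = 17.0 m east.
Residual distance = √((-16.1)² + 17.0²) = 23.4 m.

23 m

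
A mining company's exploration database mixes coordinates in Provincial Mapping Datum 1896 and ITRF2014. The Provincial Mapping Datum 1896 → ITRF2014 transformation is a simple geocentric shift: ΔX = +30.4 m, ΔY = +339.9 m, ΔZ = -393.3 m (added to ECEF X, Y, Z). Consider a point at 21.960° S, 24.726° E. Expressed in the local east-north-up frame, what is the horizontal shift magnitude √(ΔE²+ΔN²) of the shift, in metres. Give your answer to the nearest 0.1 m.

The local east axis at (φ, λ) is (−sin λ, cos λ, 0), so ΔE = −sin(24.726°)·30.4 + cos(24.726°)·339.9 = 296.02 m.
The local north axis is (−sin φ cos λ, −sin φ sin λ, cos φ), giving ΔN = 10.326 + 53.167 − 364.764 = -301.27 m.
Horizontal magnitude = √(ΔE² + ΔN²) = √(296.02² + (-301.27)²) = 422.37 m.

422.4 m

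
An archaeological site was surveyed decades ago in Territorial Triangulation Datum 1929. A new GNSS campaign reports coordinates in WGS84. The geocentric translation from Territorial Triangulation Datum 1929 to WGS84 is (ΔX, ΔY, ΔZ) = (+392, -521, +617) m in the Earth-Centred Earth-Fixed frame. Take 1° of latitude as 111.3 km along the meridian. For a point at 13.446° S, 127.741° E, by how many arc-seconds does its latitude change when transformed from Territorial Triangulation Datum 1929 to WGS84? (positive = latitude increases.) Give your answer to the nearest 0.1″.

sin φ = -0.232529, cos φ = 0.972590, sin λ = 0.790786, cos λ = -0.612093.
North component: ΔN = −sin φ cos λ·ΔX − sin φ sin λ·ΔY + cos φ·ΔZ = −(-0.232529)(-0.612093)(392) − (-0.232529)(0.790786)(-521) + (0.972590)(617) = 448.49 m.
1° of latitude spans 111300 m, so Δφ = 448.49 / 111300 × 3600 = 14.507″.

Δφ = 14.5″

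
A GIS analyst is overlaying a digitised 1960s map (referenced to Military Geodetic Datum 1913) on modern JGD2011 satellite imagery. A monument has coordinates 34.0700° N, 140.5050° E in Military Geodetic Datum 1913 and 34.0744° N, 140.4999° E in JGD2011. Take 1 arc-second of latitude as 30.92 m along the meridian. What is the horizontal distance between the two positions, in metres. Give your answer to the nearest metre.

679 m

Δφ = 34.0744° − 34.0700° = +0.0044°; Δλ = 140.4999° − 140.5050° = -0.0051°.
1° of latitude = 3600 × 30.92 = 111312 m.
ΔN = Δφ × 111312 = 489.8 m; ΔE = Δλ × 111312 × cos(34.0700°) = -0.0051 × 111312 × 0.828354 = -470.2 m.
Distance = √(ΔE² + ΔN²) = √((-470.2)² + 489.8²) = 679.0 m.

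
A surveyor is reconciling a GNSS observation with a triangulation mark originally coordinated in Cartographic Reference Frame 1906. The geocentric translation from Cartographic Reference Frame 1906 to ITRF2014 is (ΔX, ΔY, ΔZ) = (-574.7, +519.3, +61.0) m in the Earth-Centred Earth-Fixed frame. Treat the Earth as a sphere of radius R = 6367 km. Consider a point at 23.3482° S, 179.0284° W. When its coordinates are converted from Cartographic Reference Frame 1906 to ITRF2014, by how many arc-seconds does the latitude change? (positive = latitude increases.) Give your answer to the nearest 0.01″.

sin φ = -0.396318, cos φ = 0.918113, sin λ = -0.016957, cos λ = -0.999856.
North component: ΔN = −sin φ cos λ·ΔX − sin φ sin λ·ΔY + cos φ·ΔZ = −(-0.396318)(-0.999856)(-574.7) − (-0.396318)(-0.016957)(519.3) + (0.918113)(61.0) = 280.25 m.
1° of latitude spans πR/180 = 111125 m, so Δφ = 280.25 / 111125 × 3600 = 9.079″.

Δφ = 9.08″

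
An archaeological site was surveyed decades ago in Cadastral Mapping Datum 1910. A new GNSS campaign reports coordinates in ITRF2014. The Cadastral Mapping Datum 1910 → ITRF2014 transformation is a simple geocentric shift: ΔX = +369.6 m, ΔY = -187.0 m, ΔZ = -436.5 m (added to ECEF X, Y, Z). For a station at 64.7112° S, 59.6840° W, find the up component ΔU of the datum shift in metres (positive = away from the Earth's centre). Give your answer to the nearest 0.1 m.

At φ = -64.7112°, λ = -59.6840°: sin φ = -0.904166, cos φ = 0.427181, sin λ = -0.863255, cos λ = 0.504769.
ΔU = cos φ cos λ·ΔX + cos φ sin λ·ΔY + sin φ·ΔZ = (0.427181)(0.504769)(369.6) + (0.427181)(-0.863255)(-187.0) + (-0.904166)(-436.5) = 543.32 m.

ΔU = 543.3 m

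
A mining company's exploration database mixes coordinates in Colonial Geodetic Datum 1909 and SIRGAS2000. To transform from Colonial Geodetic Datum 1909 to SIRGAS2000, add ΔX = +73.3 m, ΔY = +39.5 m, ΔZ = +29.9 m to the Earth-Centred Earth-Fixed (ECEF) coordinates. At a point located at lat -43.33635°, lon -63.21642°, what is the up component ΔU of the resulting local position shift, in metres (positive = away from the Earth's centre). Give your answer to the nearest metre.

ΔU = -22 m

At φ = -43.33635°, λ = -63.21642°: sin φ = -0.686280, cos φ = 0.727338, sin λ = -0.892715, cos λ = 0.450622.
ΔU = cos φ cos λ·ΔX + cos φ sin λ·ΔY + sin φ·ΔZ = (0.727338)(0.450622)(73.3) + (0.727338)(-0.892715)(39.5) + (-0.686280)(29.9) = -22.14 m.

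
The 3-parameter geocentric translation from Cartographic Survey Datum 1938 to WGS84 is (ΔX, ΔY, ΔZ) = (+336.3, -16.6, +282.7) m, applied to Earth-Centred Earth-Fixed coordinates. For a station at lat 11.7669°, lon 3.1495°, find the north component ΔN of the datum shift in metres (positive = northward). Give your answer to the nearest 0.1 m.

The local north axis is (−sin φ cos λ, −sin φ sin λ, cos φ), giving ΔN = -68.478 + 0.186 + 276.759 = 208.47 m.

ΔN = 208.5 m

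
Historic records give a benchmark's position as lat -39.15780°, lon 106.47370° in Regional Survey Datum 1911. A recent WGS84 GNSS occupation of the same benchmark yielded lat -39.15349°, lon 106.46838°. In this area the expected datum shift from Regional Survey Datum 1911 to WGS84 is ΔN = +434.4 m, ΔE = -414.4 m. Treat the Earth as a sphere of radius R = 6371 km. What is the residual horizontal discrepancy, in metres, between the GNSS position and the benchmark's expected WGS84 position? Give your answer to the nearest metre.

Observed coordinate differences: Δφ = +0.00431°, Δλ = -0.00532°.
Converting to metres (1° lat = 111195 m, cos φ = 0.775410): observed ΔN = 479.3 m, observed ΔE = -458.7 m.
Subtracting the expected shift leaves a residual of 479.3 − (434.4) = 44.9 m north and -458.7 − (-414.4) = -44.3 m east.
Residual distance = √(44.9² + (-44.3)²) = 63.0 m.

63 m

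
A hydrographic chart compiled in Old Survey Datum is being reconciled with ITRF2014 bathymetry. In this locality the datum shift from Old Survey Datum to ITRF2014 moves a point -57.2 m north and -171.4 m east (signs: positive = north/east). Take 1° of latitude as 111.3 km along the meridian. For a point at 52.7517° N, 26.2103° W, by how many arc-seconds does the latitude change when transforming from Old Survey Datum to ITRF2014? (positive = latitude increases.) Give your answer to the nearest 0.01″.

Δφ = -1.85″

1° of latitude = 111.3 km, so Δφ = -57.2 / 111300 = -0.0005139° = -1.850″.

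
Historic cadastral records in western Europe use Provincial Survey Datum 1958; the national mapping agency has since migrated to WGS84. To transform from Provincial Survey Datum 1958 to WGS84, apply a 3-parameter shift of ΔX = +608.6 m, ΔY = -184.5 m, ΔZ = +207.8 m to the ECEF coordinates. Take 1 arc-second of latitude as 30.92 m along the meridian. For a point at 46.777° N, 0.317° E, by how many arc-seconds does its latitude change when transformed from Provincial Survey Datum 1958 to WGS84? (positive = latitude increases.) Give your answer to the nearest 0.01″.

Δφ = -9.72″

sin φ = 0.728694, cos φ = 0.684840, sin λ = 0.005533, cos λ = 0.999985.
North component: ΔN = −sin φ cos λ·ΔX − sin φ sin λ·ΔY + cos φ·ΔZ = −(0.728694)(0.999985)(608.6) − (0.728694)(0.005533)(-184.5) + (0.684840)(207.8) = -300.42 m.
1° of latitude spans 3600 × 30.92 = 111312 m, so Δφ = -300.42 / 111312 × 3600 = -9.716″.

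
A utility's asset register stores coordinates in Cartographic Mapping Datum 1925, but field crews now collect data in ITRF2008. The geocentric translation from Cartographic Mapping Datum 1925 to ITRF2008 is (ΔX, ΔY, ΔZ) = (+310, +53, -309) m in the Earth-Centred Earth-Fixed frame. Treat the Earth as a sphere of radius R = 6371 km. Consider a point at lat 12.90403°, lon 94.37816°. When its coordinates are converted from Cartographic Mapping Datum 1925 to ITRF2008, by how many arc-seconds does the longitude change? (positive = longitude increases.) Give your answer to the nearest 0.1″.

sin φ = 0.223319, cos φ = 0.974745, sin λ = 0.997082, cos λ = -0.076339.
East component: ΔE = −sin λ·ΔX + cos λ·ΔY = −(0.997082)(310) + (-0.076339)(53) = -313.14 m.
1° of latitude spans πR/180 = 111195 m; at latitude φ, 1° of longitude spans that × cos φ = 108386.8 m, so Δλ = -313.14 / 108386.8 × 3600 = -10.401″.

Δλ = -10.4″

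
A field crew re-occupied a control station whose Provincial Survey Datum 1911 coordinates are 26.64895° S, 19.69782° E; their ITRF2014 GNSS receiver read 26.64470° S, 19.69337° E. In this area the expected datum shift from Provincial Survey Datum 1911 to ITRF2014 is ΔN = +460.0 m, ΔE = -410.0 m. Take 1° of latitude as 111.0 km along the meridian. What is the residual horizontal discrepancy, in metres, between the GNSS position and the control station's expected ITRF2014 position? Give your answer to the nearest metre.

Observed coordinate differences: Δφ = +0.00425°, Δλ = -0.00445°.
Converting to metres (1° lat = 111000 m, cos φ = 0.893771): observed ΔN = 471.7 m, observed ΔE = -441.5 m.
Subtracting the expected shift leaves a residual of 471.7 − (460.0) = 11.7 m north and -441.5 − (-410.0) = -31.5 m east.
Residual distance = √(11.7² + (-31.5)²) = 33.6 m.

34 m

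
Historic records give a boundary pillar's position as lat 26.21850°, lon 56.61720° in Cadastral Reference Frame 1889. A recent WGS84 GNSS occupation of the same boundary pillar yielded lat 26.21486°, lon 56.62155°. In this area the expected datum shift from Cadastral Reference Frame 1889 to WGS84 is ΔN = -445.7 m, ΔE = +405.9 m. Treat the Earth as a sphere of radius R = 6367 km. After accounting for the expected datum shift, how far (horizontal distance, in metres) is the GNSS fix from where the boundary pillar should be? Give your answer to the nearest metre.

50 m

Observed coordinate differences: Δφ = -0.00364°, Δλ = +0.00435°.
Converting to metres (1° lat = 111125 m, cos φ = 0.897116): observed ΔN = -404.5 m, observed ΔE = 433.7 m.
Subtracting the expected shift leaves a residual of -404.5 − (-445.7) = 41.2 m north and 433.7 − (405.9) = 27.8 m east.
Residual distance = √(41.2² + 27.8²) = 49.7 m.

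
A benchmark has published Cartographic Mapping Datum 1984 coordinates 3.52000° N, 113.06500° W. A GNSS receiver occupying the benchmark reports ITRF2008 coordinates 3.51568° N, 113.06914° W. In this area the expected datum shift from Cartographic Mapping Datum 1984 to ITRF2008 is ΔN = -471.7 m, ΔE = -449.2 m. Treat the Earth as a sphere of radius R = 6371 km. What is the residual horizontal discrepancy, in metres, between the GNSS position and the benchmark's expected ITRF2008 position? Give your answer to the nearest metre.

13 m

Observed coordinate differences: Δφ = -0.00432°, Δλ = -0.00414°.
Converting to metres (1° lat = 111195 m, cos φ = 0.998113): observed ΔN = -480.4 m, observed ΔE = -459.5 m.
Subtracting the expected shift leaves a residual of -480.4 − (-471.7) = -8.7 m north and -459.5 − (-449.2) = -10.3 m east.
Residual distance = √((-8.7)² + (-10.3)²) = 13.4 m.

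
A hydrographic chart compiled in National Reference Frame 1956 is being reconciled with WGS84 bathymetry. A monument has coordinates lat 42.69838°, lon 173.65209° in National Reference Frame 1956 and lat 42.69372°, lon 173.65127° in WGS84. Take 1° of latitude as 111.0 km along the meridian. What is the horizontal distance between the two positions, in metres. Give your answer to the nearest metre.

522 m

Δφ = 42.69372° − 42.69838° = -0.00466°; Δλ = 173.65127° − 173.65209° = -0.00082°.
ΔN = Δφ × 111000 = -517.3 m; ΔE = Δλ × 111000 × cos(42.69838°) = -0.00082 × 111000 × 0.734934 = -66.9 m.
Distance = √(ΔE² + ΔN²) = √((-66.9)² + (-517.3)²) = 521.6 m.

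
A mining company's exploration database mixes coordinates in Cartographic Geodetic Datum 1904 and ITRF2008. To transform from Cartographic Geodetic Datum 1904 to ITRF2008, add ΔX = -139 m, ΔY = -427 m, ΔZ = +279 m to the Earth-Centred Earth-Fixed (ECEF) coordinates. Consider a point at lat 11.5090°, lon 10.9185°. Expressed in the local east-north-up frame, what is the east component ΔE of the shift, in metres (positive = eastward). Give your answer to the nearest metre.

ΔE = -393 m

At φ = 11.5090°, λ = 10.9185°: sin φ = 0.199522, cos φ = 0.979893, sin λ = 0.189412, cos λ = 0.981898.
ΔE = −sin λ·ΔX + cos λ·ΔY = −(0.189412)·(-139) + (0.981898)·(-427) = -392.94 m.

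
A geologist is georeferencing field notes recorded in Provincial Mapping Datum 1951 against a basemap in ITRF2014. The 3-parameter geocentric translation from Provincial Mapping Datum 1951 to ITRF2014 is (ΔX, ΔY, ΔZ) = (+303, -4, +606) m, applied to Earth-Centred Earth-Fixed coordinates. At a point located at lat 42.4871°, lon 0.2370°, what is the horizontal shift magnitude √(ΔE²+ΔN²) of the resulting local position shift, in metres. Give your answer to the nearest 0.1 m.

At φ = 42.4871°, λ = 0.2370°: sin φ = 0.675424, cos φ = 0.737429, sin λ = 0.004136, cos λ = 0.999991.
ΔE = −sin λ·ΔX + cos λ·ΔY = −(0.004136)·(303) + (0.999991)·(-4) = -5.25 m.
ΔN = −sin φ cos λ·ΔX − sin φ sin λ·ΔY + cos φ·ΔZ = −(0.675424)(0.999991)(303) − (0.675424)(0.004136)(-4) + (0.737429)(606) = 242.24 m.
Horizontal magnitude = √(ΔE² + ΔN²) = √((-5.25)² + 242.24²) = 242.30 m.

242.3 m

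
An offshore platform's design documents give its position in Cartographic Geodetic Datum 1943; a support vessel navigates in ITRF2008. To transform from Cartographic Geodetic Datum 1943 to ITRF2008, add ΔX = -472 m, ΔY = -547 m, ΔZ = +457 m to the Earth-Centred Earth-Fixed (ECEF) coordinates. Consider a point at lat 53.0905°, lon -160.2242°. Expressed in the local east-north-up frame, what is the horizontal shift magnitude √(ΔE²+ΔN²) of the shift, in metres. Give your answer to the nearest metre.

422 m

At φ = 53.0905°, λ = -160.2242°: sin φ = 0.799585, cos φ = 0.600553, sin λ = -0.338340, cos λ = -0.941024.
ΔE = −sin λ·ΔX + cos λ·ΔY = −(-0.338340)·(-472) + (-0.941024)·(-547) = 355.04 m.
ΔN = −sin φ cos λ·ΔX − sin φ sin λ·ΔY + cos φ·ΔZ = −(0.799585)(-0.941024)(-472) − (0.799585)(-0.338340)(-547) + (0.600553)(457) = -228.67 m.
Horizontal magnitude = √(ΔE² + ΔN²) = √(355.04² + (-228.67)²) = 422.31 m.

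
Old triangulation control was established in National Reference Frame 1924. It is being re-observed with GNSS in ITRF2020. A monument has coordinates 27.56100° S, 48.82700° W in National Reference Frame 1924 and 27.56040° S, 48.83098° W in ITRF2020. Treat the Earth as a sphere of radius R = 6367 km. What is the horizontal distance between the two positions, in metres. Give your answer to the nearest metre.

Δφ = -27.56040° − -27.56100° = +0.00060°; Δλ = -48.83098° − -48.82700° = -0.00398°.
1° along a meridian = πR/180 = 111125 m.
ΔN = Δφ × 111125 = 66.7 m; ΔE = Δλ × 111125 × cos(-27.56100°) = -0.00398 × 111125 × 0.886519 = -392.1 m.
Distance = √(ΔE² + ΔN²) = √((-392.1)² + 66.7²) = 397.7 m.

398 m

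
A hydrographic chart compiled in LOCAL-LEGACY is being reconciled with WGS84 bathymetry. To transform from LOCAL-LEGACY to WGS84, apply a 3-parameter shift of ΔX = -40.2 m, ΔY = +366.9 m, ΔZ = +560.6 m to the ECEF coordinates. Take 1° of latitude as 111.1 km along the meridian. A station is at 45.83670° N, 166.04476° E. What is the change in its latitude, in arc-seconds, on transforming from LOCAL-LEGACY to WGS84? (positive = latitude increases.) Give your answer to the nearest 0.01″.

sin φ = 0.717357, cos φ = 0.696706, sin λ = 0.241164, cos λ = -0.970484.
North component: ΔN = −sin φ cos λ·ΔX − sin φ sin λ·ΔY + cos φ·ΔZ = −(0.717357)(-0.970484)(-40.2) − (0.717357)(0.241164)(366.9) + (0.696706)(560.6) = 299.11 m.
1° of latitude spans 111100 m, so Δφ = 299.11 / 111100 × 3600 = 9.692″.

Δφ = 9.69″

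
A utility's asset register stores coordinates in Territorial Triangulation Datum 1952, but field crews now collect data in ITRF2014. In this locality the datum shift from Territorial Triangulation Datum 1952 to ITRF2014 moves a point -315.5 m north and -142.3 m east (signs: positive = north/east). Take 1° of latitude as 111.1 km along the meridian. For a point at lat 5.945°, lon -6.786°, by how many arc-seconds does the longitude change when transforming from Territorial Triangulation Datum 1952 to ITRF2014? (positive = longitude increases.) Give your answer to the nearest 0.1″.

Δλ = -4.6″

At latitude 5.945°, cos φ = 0.994622.
1° of longitude at this latitude = 111.1 × cos φ = 110.50 km, so Δλ = -142.3 / 110502.5 = -0.0012878° = -4.636″.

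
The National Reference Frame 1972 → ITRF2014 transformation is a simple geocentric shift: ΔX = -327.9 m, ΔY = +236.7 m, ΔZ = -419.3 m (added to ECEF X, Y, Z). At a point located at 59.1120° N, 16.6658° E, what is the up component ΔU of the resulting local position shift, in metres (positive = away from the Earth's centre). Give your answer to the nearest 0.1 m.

ΔU = -486.2 m

At φ = 59.1120°, λ = 16.6658°: sin φ = 0.858172, cos φ = 0.513362, sin λ = 0.286789, cos λ = 0.957994.
ΔU = cos φ cos λ·ΔX + cos φ sin λ·ΔY + sin φ·ΔZ = (0.513362)(0.957994)(-327.9) + (0.513362)(0.286789)(236.7) + (0.858172)(-419.3) = -486.24 m.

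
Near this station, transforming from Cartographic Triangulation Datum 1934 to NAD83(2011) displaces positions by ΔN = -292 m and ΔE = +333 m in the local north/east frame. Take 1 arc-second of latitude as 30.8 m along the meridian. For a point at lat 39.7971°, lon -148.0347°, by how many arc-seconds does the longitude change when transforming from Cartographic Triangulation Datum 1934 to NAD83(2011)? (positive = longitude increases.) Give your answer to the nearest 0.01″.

At latitude 39.7971°, cos φ = 0.768316.
1″ of longitude at this latitude = 30.80 × cos φ = 23.6641 m, so Δλ = 333.0 / 23.6641 = 14.072″.

Δλ = 14.07″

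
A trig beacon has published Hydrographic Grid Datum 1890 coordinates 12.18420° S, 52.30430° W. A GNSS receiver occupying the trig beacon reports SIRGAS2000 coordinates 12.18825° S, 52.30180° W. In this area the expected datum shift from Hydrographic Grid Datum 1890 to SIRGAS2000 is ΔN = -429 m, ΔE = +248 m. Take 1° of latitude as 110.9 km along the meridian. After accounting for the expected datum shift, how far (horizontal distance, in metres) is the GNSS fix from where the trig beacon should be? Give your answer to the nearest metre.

31 m

Observed coordinate differences: Δφ = -0.00405°, Δλ = +0.00250°.
Converting to metres (1° lat = 110900 m, cos φ = 0.977474): observed ΔN = -449.1 m, observed ΔE = 271.0 m.
Subtracting the expected shift leaves a residual of -449.1 − (-429) = -20.1 m north and 271.0 − (248) = 23.0 m east.
Residual distance = √((-20.1)² + 23.0²) = 30.6 m.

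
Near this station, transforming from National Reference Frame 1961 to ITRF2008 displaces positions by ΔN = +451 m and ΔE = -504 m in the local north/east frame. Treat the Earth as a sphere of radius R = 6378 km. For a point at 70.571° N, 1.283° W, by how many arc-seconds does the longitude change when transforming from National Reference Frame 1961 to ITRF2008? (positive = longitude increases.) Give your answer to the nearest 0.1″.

Δλ = -49.0″

At latitude 70.571°, cos φ = 0.332638.
One radian of longitude at latitude φ spans R cos φ, so Δλ = ΔE / (R cos φ) = -504.0 / (6378000 × 0.332638) = -2.3756e-04 rad = -49.000″.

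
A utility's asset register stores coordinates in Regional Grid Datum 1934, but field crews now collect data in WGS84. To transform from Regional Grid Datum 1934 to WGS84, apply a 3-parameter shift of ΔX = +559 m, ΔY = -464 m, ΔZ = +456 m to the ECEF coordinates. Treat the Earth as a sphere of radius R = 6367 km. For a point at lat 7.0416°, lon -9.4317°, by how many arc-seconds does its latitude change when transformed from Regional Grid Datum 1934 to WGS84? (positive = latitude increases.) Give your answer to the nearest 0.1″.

Δφ = 12.2″

sin φ = 0.122590, cos φ = 0.992457, sin λ = -0.163872, cos λ = 0.986482.
North component: ΔN = −sin φ cos λ·ΔX − sin φ sin λ·ΔY + cos φ·ΔZ = −(0.122590)(0.986482)(559) − (0.122590)(-0.163872)(-464) + (0.992457)(456) = 375.64 m.
1° of latitude spans πR/180 = 111125 m, so Δφ = 375.64 / 111125 × 3600 = 12.169″.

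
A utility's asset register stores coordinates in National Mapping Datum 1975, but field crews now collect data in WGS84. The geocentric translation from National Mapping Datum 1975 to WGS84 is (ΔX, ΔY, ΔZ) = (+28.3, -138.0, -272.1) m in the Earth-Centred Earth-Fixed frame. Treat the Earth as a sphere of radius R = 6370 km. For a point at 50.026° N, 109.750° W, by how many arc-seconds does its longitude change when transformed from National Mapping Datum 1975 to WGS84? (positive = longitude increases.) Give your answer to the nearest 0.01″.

Δλ = 3.69″

sin φ = 0.766336, cos φ = 0.642440, sin λ = -0.941176, cos λ = -0.337917.
East component: ΔE = −sin λ·ΔX + cos λ·ΔY = −(-0.941176)(28.3) + (-0.337917)(-138.0) = 73.27 m.
1° of latitude spans πR/180 = 111177 m; at latitude φ, 1° of longitude spans that × cos φ = 71424.8 m, so Δλ = 73.27 / 71424.8 × 3600 = 3.693″.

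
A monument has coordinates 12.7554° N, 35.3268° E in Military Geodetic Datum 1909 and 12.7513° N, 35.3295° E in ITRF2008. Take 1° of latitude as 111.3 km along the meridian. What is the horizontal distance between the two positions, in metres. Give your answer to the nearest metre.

542 m

Δφ = 12.7513° − 12.7554° = -0.0041°; Δλ = 35.3295° − 35.3268° = +0.0027°.
ΔN = Δφ × 111300 = -456.3 m; ΔE = Δλ × 111300 × cos(12.7554°) = +0.0027 × 111300 × 0.975322 = 293.1 m.
Distance = √(ΔE² + ΔN²) = √(293.1² + (-456.3)²) = 542.3 m.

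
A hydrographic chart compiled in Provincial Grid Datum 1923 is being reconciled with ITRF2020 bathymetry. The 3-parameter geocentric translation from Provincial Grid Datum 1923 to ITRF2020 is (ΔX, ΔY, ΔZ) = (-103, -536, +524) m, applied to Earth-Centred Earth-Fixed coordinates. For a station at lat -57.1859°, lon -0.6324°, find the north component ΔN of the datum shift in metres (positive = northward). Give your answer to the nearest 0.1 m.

At φ = -57.1859°, λ = -0.6324°: sin φ = -0.840433, cos φ = 0.541915, sin λ = -0.011037, cos λ = 0.999939.
ΔN = −sin φ cos λ·ΔX − sin φ sin λ·ΔY + cos φ·ΔZ = −(-0.840433)(0.999939)(-103) − (-0.840433)(-0.011037)(-536) + (0.541915)(524) = 202.38 m.

ΔN = 202.4 m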